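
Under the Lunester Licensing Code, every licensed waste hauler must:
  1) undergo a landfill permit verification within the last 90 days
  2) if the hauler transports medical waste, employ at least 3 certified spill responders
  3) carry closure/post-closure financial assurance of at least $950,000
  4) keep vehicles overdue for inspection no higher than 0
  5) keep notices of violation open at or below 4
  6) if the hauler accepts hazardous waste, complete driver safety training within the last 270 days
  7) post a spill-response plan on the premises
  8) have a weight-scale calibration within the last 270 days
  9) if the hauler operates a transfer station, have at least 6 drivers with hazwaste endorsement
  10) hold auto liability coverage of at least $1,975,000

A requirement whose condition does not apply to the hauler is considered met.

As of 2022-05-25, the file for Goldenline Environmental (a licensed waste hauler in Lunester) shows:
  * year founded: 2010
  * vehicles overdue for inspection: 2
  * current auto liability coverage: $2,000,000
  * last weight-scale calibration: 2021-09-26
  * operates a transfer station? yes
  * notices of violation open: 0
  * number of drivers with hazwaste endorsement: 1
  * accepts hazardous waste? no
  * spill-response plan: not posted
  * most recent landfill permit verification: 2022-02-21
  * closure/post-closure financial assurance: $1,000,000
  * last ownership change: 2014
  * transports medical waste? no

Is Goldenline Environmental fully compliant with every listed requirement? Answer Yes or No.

1. landfill permit verification 93 days ago vs limit 90 → not met
2. condition 'transports medical waste' does not hold → requirement n/a → met
3. closure/post-closure financial assurance $1,000,000 ≥ $950,000 → met
4. vehicles overdue for inspection 2 > 0 → not met
5. notices of violation open 0 ≤ 4 → met
6. condition 'accepts hazardous waste' does not hold → requirement n/a → met
7. spill-response plan absent → not met
8. weight-scale calibration 241 days ago vs limit 270 → met
9. condition 'operates a transfer station' holds; drivers with hazwaste endorsement 1 < 6 → not met
10. auto liability coverage $2,000,000 ≥ $1,975,000 → met
Not met: 1, 4, 7, 9

No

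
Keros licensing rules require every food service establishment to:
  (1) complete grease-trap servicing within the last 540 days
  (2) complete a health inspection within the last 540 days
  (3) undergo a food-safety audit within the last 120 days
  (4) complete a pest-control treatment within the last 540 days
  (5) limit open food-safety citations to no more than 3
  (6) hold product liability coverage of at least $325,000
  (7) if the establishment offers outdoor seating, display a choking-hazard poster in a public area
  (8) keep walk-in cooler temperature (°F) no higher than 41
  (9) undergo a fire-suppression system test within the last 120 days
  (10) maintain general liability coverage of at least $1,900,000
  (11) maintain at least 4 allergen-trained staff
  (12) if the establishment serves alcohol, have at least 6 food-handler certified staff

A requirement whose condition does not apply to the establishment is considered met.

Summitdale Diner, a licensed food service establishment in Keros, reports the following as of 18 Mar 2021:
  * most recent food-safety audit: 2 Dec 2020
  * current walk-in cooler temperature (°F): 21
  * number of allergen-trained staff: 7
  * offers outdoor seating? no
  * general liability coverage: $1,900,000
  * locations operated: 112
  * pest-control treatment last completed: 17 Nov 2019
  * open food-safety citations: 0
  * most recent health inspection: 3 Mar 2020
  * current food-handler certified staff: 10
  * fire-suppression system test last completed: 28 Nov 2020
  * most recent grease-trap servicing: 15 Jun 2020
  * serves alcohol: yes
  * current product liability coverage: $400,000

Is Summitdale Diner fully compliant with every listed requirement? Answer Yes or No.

Yes

1. grease-trap servicing 276 days ago vs limit 540 → met
2. health inspection 380 days ago vs limit 540 → met
3. food-safety audit 106 days ago vs limit 120 → met
4. pest-control treatment 487 days ago vs limit 540 → met
5. open food-safety citations 0 ≤ 3 → met
6. product liability coverage $400,000 ≥ $325,000 → met
7. condition 'offers outdoor seating' does not hold → requirement n/a → met
8. walk-in cooler temperature (°F) 21 ≤ 41 → met
9. fire-suppression system test 110 days ago vs limit 120 → met
10. general liability coverage $1,900,000 ≥ $1,900,000 → met
11. allergen-trained staff 7 ≥ 4 → met
12. condition 'serves alcohol' holds; food-handler certified staff 10 ≥ 6 → met
All met.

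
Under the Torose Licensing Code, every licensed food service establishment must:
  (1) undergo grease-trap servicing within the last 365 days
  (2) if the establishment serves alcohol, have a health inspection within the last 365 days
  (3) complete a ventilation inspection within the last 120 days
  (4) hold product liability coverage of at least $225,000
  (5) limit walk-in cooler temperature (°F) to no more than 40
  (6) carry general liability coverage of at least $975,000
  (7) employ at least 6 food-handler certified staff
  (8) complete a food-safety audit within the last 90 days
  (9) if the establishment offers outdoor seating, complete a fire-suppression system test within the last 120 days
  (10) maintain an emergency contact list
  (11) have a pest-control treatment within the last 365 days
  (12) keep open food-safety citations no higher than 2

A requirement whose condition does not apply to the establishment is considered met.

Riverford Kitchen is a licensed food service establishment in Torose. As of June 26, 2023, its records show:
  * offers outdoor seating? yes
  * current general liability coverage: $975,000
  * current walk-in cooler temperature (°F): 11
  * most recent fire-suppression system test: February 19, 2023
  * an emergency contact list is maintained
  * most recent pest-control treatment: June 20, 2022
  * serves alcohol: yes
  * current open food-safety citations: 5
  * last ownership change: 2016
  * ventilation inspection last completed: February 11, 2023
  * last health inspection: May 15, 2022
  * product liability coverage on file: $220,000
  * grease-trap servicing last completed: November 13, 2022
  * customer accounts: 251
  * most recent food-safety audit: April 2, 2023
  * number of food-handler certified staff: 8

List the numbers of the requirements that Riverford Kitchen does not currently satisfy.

2, 3, 4, 9, 11, 12

1. grease-trap servicing 225 days ago vs limit 365 → met
2. condition 'serves alcohol' holds; health inspection 407 days ago vs limit 365 → not met
3. ventilation inspection 135 days ago vs limit 120 → not met
4. product liability coverage $220,000 < $225,000 → not met
5. walk-in cooler temperature (°F) 11 ≤ 40 → met
6. general liability coverage $975,000 ≥ $975,000 → met
7. food-handler certified staff 8 ≥ 6 → met
8. food-safety audit 85 days ago vs limit 90 → met
9. condition 'offers outdoor seating' holds; fire-suppression system test 127 days ago vs limit 120 → not met
10. emergency contact list present → met
11. pest-control treatment 371 days ago vs limit 365 → not met
12. open food-safety citations 5 > 2 → not met
Not met: 2, 3, 4, 9, 11, 12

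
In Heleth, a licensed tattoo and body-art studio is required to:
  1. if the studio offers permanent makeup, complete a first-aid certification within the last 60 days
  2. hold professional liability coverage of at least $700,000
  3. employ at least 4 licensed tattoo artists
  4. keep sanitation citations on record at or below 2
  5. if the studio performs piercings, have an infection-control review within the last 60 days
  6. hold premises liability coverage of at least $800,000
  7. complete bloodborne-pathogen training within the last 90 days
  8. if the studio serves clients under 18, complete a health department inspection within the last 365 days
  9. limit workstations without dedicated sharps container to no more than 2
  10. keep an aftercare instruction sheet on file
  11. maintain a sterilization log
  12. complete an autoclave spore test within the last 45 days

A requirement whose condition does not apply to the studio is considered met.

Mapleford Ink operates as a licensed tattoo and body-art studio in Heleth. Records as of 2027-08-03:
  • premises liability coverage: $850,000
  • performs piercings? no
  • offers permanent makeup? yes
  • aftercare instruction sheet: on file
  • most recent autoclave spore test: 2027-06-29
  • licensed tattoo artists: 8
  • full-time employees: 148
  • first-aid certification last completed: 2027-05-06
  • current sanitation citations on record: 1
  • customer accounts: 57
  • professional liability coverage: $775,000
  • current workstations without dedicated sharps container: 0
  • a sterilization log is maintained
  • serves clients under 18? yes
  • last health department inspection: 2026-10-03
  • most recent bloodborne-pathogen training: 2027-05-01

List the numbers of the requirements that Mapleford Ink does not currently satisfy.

1. condition 'offers permanent makeup' holds; first-aid certification 89 days ago vs limit 60 → not met
2. professional liability coverage $775,000 ≥ $700,000 → met
3. licensed tattoo artists 8 ≥ 4 → met
4. sanitation citations on record 1 ≤ 2 → met
5. condition 'performs piercings' does not hold → requirement n/a → met
6. premises liability coverage $850,000 ≥ $800,000 → met
7. bloodborne-pathogen training 94 days ago vs limit 90 → not met
8. condition 'serves clients under 18' holds; health department inspection 304 days ago vs limit 365 → met
9. workstations without dedicated sharps container 0 ≤ 2 → met
10. aftercare instruction sheet present → met
11. sterilization log present → met
12. autoclave spore test 35 days ago vs limit 45 → met
Not met: 1, 7

1, 7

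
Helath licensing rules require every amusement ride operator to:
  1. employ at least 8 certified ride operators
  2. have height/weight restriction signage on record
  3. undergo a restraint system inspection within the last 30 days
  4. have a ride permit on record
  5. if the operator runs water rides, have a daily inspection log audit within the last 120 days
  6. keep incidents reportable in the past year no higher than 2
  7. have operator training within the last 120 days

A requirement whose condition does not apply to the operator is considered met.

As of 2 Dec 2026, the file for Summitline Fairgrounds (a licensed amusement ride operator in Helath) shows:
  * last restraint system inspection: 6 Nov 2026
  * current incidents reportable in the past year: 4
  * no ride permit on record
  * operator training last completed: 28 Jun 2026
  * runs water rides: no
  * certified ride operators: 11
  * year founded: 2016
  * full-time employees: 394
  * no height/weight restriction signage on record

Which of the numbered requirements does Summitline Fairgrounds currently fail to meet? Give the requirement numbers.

2, 4, 6, 7

1. certified ride operators 11 ≥ 8 → met
2. height/weight restriction signage absent → not met
3. restraint system inspection 26 days ago vs limit 30 → met
4. ride permit absent → not met
5. condition 'runs water rides' does not hold → requirement n/a → met
6. incidents reportable in the past year 4 > 2 → not met
7. operator training 157 days ago vs limit 120 → not met
Not met: 2, 4, 6, 7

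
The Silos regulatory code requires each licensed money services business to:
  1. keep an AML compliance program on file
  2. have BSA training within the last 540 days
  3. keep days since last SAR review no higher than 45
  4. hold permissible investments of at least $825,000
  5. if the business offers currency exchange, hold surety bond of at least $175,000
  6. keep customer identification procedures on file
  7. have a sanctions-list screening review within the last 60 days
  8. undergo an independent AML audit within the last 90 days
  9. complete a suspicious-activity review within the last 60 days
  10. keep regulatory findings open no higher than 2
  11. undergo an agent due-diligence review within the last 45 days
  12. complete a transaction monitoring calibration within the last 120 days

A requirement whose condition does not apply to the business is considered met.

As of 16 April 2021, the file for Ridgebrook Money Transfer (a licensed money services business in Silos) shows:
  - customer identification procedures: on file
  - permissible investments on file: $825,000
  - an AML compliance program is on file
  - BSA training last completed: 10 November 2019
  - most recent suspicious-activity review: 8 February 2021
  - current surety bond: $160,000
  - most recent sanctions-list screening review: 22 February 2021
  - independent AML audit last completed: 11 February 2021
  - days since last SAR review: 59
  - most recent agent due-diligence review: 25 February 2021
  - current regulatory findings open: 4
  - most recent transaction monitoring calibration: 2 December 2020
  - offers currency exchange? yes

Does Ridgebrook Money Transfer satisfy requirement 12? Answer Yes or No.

12. transaction monitoring calibration 135 days ago vs limit 120 → not met

No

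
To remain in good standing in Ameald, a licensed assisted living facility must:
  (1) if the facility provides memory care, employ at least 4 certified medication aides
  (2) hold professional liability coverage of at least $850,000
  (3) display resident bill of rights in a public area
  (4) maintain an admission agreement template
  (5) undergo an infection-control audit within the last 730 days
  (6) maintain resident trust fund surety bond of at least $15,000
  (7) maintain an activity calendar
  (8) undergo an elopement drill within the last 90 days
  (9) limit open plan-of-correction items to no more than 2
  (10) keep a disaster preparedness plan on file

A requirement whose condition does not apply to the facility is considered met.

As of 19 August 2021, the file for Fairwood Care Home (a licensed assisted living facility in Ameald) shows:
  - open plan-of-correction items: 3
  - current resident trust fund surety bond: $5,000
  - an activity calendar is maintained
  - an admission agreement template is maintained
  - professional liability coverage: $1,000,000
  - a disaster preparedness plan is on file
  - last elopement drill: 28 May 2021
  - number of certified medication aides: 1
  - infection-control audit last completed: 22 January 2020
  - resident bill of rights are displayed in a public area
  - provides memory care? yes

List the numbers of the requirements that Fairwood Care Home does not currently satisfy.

1, 6, 9

1. condition 'provides memory care' holds; certified medication aides 1 < 4 → not met
2. professional liability coverage $1,000,000 ≥ $850,000 → met
3. resident bill of rights present → met
4. admission agreement template present → met
5. infection-control audit 575 days ago vs limit 730 → met
6. resident trust fund surety bond $5,000 < $15,000 → not met
7. activity calendar present → met
8. elopement drill 83 days ago vs limit 90 → met
9. open plan-of-correction items 3 > 2 → not met
10. disaster preparedness plan present → met
Not met: 1, 6, 9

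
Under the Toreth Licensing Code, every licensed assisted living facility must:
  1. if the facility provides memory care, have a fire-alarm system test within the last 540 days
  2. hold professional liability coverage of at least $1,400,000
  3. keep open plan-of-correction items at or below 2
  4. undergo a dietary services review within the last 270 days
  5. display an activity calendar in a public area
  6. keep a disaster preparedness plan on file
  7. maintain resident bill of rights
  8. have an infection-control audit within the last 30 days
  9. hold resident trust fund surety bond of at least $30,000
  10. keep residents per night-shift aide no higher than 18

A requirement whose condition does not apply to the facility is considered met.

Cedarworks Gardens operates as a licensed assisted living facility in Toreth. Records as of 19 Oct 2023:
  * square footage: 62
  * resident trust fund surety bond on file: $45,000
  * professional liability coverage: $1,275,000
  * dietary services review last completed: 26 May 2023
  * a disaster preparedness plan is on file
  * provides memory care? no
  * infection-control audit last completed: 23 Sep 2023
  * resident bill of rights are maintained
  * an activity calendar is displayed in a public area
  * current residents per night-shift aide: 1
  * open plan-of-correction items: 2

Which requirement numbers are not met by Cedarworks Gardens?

2

1. condition 'provides memory care' does not hold → requirement n/a → met
2. professional liability coverage $1,275,000 < $1,400,000 → not met
3. open plan-of-correction items 2 ≤ 2 → met
4. dietary services review 146 days ago vs limit 270 → met
5. activity calendar present → met
6. disaster preparedness plan present → met
7. resident bill of rights present → met
8. infection-control audit 26 days ago vs limit 30 → met
9. resident trust fund surety bond $45,000 ≥ $30,000 → met
10. residents per night-shift aide 1 ≤ 18 → met
Not met: 2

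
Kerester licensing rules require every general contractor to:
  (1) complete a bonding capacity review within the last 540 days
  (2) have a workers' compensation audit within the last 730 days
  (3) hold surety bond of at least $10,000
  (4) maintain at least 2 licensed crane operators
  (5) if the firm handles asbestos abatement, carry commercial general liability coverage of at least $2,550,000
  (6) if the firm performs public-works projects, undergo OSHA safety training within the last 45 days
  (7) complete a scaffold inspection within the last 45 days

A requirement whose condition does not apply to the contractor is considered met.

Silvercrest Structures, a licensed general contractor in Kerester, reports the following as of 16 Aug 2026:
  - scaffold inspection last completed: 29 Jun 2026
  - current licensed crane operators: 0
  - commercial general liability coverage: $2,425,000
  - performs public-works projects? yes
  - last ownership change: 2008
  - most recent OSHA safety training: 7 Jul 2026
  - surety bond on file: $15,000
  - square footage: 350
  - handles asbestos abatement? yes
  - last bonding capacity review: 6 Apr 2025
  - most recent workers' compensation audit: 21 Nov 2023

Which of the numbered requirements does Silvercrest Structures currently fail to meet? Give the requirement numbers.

1. bonding capacity review 497 days ago vs limit 540 → met
2. workers' compensation audit 999 days ago vs limit 730 → not met
3. surety bond $15,000 ≥ $10,000 → met
4. licensed crane operators 0 < 2 → not met
5. condition 'handles asbestos abatement' holds; commercial general liability coverage $2,425,000 < $2,550,000 → not met
6. condition 'performs public-works projects' holds; OSHA safety training 40 days ago vs limit 45 → met
7. scaffold inspection 48 days ago vs limit 45 → not met
Not met: 2, 4, 5, 7

2, 4, 5, 7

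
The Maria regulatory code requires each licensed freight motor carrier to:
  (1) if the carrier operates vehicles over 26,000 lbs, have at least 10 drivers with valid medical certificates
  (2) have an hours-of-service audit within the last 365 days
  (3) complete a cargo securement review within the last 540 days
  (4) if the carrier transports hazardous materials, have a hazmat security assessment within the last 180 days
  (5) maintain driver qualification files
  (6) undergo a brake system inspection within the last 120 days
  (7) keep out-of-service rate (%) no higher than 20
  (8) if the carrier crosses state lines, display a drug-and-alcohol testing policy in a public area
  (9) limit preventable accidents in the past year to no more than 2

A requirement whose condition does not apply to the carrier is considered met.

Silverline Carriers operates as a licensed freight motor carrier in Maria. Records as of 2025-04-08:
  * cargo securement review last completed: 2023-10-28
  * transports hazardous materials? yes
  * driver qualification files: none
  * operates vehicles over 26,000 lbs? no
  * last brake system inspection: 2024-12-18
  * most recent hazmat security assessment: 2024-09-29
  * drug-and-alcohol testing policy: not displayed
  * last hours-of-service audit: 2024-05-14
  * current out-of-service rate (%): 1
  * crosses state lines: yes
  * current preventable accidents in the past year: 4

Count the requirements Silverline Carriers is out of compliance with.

1. condition 'operates vehicles over 26,000 lbs' does not hold → requirement n/a → met
2. hours-of-service audit 329 days ago vs limit 365 → met
3. cargo securement review 528 days ago vs limit 540 → met
4. condition 'transports hazardous materials' holds; hazmat security assessment 191 days ago vs limit 180 → not met
5. driver qualification files absent → not met
6. brake system inspection 111 days ago vs limit 120 → met
7. out-of-service rate (%) 1 ≤ 20 → met
8. condition 'crosses state lines' holds; drug-and-alcohol testing policy absent → not met
9. preventable accidents in the past year 4 > 2 → not met
Not met: 4 of 9

4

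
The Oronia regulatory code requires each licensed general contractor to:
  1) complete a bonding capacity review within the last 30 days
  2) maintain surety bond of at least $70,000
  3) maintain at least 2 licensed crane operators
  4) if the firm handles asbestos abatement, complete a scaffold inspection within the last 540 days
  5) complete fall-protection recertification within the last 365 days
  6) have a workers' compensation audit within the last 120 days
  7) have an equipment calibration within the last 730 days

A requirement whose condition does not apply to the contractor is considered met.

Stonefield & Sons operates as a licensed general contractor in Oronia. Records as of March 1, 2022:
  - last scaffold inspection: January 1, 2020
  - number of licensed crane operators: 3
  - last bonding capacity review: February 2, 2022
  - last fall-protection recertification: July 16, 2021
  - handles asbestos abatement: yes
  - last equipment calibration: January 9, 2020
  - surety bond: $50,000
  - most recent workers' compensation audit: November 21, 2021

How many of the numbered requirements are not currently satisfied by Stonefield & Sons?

3

1. bonding capacity review 27 days ago vs limit 30 → met
2. surety bond $50,000 < $70,000 → not met
3. licensed crane operators 3 ≥ 2 → met
4. condition 'handles asbestos abatement' holds; scaffold inspection 790 days ago vs limit 540 → not met
5. fall-protection recertification 228 days ago vs limit 365 → met
6. workers' compensation audit 100 days ago vs limit 120 → met
7. equipment calibration 782 days ago vs limit 730 → not met
Not met: 3 of 7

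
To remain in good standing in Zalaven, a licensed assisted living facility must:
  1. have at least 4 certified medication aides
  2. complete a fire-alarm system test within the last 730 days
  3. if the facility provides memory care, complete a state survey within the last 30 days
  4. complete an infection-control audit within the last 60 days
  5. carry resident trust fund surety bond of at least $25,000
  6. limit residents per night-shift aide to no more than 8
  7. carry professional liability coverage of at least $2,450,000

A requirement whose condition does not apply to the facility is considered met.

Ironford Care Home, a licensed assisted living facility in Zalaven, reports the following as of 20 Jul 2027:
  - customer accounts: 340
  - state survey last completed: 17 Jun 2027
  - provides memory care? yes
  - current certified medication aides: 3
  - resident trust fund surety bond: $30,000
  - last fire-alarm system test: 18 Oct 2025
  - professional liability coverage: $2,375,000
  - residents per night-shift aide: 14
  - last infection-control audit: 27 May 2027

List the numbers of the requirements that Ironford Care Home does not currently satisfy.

1, 3, 6, 7

1. certified medication aides 3 < 4 → not met
2. fire-alarm system test 640 days ago vs limit 730 → met
3. condition 'provides memory care' holds; state survey 33 days ago vs limit 30 → not met
4. infection-control audit 54 days ago vs limit 60 → met
5. resident trust fund surety bond $30,000 ≥ $25,000 → met
6. residents per night-shift aide 14 > 8 → not met
7. professional liability coverage $2,375,000 < $2,450,000 → not met
Not met: 1, 3, 6, 7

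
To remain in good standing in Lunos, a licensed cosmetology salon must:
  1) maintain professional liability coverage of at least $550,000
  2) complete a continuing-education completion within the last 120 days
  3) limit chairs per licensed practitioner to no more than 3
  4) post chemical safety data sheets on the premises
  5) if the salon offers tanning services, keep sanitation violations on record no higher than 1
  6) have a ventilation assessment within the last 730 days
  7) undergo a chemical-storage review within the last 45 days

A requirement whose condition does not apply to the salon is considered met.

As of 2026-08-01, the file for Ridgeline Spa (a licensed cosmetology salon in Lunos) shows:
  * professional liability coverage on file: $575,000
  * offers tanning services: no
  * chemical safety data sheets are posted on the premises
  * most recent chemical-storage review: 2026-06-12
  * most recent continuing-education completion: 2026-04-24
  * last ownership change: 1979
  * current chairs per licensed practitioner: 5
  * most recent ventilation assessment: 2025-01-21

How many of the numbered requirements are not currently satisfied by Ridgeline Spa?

2

1. professional liability coverage $575,000 ≥ $550,000 → met
2. continuing-education completion 99 days ago vs limit 120 → met
3. chairs per licensed practitioner 5 > 3 → not met
4. chemical safety data sheets present → met
5. condition 'offers tanning services' does not hold → requirement n/a → met
6. ventilation assessment 557 days ago vs limit 730 → met
7. chemical-storage review 50 days ago vs limit 45 → not met
Not met: 2 of 7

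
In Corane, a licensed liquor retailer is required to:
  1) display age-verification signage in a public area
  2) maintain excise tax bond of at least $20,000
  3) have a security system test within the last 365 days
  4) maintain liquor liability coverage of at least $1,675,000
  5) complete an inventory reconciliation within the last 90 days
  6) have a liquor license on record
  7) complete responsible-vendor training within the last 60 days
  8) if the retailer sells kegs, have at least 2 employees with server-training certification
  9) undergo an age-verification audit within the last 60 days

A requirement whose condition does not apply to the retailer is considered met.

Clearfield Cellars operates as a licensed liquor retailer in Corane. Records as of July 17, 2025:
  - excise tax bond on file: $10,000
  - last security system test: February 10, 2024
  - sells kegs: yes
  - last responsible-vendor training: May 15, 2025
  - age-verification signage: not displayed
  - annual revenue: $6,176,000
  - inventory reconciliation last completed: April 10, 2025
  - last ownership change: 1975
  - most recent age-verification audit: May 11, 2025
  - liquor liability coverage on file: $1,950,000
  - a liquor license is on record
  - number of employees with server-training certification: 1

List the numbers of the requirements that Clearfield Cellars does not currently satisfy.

1, 2, 3, 5, 7, 8, 9

1. age-verification signage absent → not met
2. excise tax bond $10,000 < $20,000 → not met
3. security system test 523 days ago vs limit 365 → not met
4. liquor liability coverage $1,950,000 ≥ $1,675,000 → met
5. inventory reconciliation 98 days ago vs limit 90 → not met
6. liquor license present → met
7. responsible-vendor training 63 days ago vs limit 60 → not met
8. condition 'sells kegs' holds; employees with server-training certification 1 < 2 → not met
9. age-verification audit 67 days ago vs limit 60 → not met
Not met: 1, 2, 3, 5, 7, 8, 9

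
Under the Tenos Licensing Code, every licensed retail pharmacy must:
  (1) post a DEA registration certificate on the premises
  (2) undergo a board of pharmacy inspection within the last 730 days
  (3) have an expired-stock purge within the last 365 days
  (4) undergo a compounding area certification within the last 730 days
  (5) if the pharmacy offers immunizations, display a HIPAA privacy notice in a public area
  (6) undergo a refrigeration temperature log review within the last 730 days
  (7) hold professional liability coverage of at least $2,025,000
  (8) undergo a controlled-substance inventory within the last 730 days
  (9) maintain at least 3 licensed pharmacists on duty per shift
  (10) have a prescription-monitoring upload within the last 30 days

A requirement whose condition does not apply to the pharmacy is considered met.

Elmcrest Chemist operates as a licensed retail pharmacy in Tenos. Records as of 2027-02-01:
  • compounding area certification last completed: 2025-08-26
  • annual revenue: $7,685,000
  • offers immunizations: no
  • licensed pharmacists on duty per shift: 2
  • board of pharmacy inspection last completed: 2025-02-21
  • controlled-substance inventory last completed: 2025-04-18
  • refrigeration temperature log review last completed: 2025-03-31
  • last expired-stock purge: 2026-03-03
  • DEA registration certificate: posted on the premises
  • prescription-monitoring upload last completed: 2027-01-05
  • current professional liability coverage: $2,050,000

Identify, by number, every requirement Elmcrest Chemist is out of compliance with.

9

1. DEA registration certificate present → met
2. board of pharmacy inspection 710 days ago vs limit 730 → met
3. expired-stock purge 335 days ago vs limit 365 → met
4. compounding area certification 524 days ago vs limit 730 → met
5. condition 'offers immunizations' does not hold → requirement n/a → met
6. refrigeration temperature log review 672 days ago vs limit 730 → met
7. professional liability coverage $2,050,000 ≥ $2,025,000 → met
8. controlled-substance inventory 654 days ago vs limit 730 → met
9. licensed pharmacists on duty per shift 2 < 3 → not met
10. prescription-monitoring upload 27 days ago vs limit 30 → met
Not met: 9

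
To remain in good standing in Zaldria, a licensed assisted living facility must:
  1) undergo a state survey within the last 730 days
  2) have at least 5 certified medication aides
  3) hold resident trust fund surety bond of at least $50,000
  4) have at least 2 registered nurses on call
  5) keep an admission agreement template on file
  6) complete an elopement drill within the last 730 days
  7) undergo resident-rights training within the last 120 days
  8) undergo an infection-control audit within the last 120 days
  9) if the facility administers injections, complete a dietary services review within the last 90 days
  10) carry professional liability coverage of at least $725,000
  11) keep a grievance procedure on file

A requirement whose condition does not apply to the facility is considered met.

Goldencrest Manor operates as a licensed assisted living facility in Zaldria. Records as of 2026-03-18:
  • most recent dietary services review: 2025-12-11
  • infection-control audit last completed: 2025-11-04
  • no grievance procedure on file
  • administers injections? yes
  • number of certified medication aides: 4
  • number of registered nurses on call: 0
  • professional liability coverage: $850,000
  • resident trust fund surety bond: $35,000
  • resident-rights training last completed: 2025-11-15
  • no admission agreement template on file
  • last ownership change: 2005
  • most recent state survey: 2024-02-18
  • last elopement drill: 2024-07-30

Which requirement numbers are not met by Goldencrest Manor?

1. state survey 759 days ago vs limit 730 → not met
2. certified medication aides 4 < 5 → not met
3. resident trust fund surety bond $35,000 < $50,000 → not met
4. registered nurses on call 0 < 2 → not met
5. admission agreement template absent → not met
6. elopement drill 596 days ago vs limit 730 → met
7. resident-rights training 123 days ago vs limit 120 → not met
8. infection-control audit 134 days ago vs limit 120 → not met
9. condition 'administers injections' holds; dietary services review 97 days ago vs limit 90 → not met
10. professional liability coverage $850,000 ≥ $725,000 → met
11. grievance procedure absent → not met
Not met: 1, 2, 3, 4, 5, 7, 8, 9, 11

1, 2, 3, 4, 5, 7, 8, 9, 11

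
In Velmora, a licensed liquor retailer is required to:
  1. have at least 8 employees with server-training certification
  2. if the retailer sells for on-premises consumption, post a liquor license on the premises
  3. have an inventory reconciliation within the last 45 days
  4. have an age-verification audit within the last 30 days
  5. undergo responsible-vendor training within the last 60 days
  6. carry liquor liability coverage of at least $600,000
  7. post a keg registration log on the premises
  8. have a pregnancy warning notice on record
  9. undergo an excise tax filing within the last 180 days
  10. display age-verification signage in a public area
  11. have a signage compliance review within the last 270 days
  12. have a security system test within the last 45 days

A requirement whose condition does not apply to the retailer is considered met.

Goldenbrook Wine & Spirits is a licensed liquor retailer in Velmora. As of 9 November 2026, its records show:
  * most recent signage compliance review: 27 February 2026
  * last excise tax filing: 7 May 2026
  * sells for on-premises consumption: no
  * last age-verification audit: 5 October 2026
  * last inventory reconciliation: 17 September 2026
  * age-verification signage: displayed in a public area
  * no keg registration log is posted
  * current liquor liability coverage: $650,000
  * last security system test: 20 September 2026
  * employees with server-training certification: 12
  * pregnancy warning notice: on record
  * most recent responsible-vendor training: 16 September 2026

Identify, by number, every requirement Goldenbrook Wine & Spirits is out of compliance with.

1. employees with server-training certification 12 ≥ 8 → met
2. condition 'sells for on-premises consumption' does not hold → requirement n/a → met
3. inventory reconciliation 53 days ago vs limit 45 → not met
4. age-verification audit 35 days ago vs limit 30 → not met
5. responsible-vendor training 54 days ago vs limit 60 → met
6. liquor liability coverage $650,000 ≥ $600,000 → met
7. keg registration log absent → not met
8. pregnancy warning notice present → met
9. excise tax filing 186 days ago vs limit 180 → not met
10. age-verification signage present → met
11. signage compliance review 255 days ago vs limit 270 → met
12. security system test 50 days ago vs limit 45 → not met
Not met: 3, 4, 7, 9, 12

3, 4, 7, 9, 12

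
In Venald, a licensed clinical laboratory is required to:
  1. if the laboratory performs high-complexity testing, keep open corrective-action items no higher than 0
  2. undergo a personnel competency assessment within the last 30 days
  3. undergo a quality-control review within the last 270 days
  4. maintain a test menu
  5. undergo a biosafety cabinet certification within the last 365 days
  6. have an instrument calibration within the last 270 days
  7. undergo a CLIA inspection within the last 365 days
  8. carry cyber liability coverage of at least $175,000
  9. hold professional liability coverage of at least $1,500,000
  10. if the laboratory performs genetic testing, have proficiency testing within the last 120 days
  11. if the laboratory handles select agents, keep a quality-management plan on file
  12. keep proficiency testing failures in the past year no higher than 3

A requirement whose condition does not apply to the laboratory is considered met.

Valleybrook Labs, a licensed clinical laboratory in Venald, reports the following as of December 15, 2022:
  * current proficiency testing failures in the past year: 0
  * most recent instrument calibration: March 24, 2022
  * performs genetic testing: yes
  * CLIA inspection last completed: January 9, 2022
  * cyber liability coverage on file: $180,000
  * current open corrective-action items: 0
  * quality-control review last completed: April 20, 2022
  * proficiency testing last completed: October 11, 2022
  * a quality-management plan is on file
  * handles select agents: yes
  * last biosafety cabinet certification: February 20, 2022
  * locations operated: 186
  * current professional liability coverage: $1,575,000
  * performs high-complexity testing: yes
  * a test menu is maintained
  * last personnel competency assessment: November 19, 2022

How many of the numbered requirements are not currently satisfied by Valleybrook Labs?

0

1. condition 'performs high-complexity testing' holds; open corrective-action items 0 ≤ 0 → met
2. personnel competency assessment 26 days ago vs limit 30 → met
3. quality-control review 239 days ago vs limit 270 → met
4. test menu present → met
5. biosafety cabinet certification 298 days ago vs limit 365 → met
6. instrument calibration 266 days ago vs limit 270 → met
7. CLIA inspection 340 days ago vs limit 365 → met
8. cyber liability coverage $180,000 ≥ $175,000 → met
9. professional liability coverage $1,575,000 ≥ $1,500,000 → met
10. condition 'performs genetic testing' holds; proficiency testing 65 days ago vs limit 120 → met
11. condition 'handles select agents' holds; quality-management plan present → met
12. proficiency testing failures in the past year 0 ≤ 3 → met
Not met: 0 of 12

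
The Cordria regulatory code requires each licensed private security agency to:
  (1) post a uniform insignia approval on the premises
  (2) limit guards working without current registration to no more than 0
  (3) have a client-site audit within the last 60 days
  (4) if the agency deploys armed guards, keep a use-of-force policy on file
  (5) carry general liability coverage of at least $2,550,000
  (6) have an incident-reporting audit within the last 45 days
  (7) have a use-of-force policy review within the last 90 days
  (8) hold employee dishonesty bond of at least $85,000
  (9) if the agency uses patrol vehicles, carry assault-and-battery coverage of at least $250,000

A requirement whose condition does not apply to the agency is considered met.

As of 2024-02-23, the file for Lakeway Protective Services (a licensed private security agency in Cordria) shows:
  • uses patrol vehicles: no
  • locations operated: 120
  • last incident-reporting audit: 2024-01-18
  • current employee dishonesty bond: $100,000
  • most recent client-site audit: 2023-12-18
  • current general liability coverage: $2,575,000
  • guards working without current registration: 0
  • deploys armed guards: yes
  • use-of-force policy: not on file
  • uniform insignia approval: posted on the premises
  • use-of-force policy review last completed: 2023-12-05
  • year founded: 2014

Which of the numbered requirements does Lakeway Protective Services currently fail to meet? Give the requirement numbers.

1. uniform insignia approval present → met
2. guards working without current registration 0 ≤ 0 → met
3. client-site audit 67 days ago vs limit 60 → not met
4. condition 'deploys armed guards' holds; use-of-force policy absent → not met
5. general liability coverage $2,575,000 ≥ $2,550,000 → met
6. incident-reporting audit 36 days ago vs limit 45 → met
7. use-of-force policy review 80 days ago vs limit 90 → met
8. employee dishonesty bond $100,000 ≥ $85,000 → met
9. condition 'uses patrol vehicles' does not hold → requirement n/a → met
Not met: 3, 4

3, 4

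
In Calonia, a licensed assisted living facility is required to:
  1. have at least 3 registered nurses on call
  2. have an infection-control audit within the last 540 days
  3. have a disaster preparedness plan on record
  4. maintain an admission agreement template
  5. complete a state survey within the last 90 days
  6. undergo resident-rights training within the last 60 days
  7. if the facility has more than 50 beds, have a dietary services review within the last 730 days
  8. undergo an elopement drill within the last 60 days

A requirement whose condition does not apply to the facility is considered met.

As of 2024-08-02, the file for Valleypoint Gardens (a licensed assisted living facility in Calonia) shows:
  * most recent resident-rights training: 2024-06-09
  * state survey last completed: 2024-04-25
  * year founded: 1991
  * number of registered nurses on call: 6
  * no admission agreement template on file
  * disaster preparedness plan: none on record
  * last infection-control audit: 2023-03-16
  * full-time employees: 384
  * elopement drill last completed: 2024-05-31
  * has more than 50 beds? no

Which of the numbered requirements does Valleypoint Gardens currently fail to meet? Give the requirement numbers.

3, 4, 5, 8

1. registered nurses on call 6 ≥ 3 → met
2. infection-control audit 505 days ago vs limit 540 → met
3. disaster preparedness plan absent → not met
4. admission agreement template absent → not met
5. state survey 99 days ago vs limit 90 → not met
6. resident-rights training 54 days ago vs limit 60 → met
7. condition 'has more than 50 beds' does not hold → requirement n/a → met
8. elopement drill 63 days ago vs limit 60 → not met
Not met: 3, 4, 5, 8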